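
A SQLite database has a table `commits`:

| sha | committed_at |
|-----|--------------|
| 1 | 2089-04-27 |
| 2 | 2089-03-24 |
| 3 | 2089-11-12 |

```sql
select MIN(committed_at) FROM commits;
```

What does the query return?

2089-03-24

MIN over {2089-03-24, 2089-04-27, 2089-11-12}.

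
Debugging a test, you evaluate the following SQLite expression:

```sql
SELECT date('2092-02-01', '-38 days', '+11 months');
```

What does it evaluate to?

2092-11-25

Going back 1 day from 2092-02-01 reaches 2092-01-31 (last day of January, 31 days).
Going back 31 days from 2092-01-31 reaches 2091-12-31 (last day of December, 31 days).
Going back 6 days within December lands on 2091-12-25.
Adding +11 months to 2091-12-25 gives 2092-11-25.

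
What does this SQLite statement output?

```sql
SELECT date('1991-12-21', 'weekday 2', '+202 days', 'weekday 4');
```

`weekday 2` advances to the next Tuesday; 1991-12-21 is a Saturday, so it moves forward to 1991-12-24.
Applying '+202 days' to 1991-12-24: counting 202 days forward gives 1992-07-13.
`weekday 4` advances to the next Thursday; 1992-07-13 is a Monday, so it moves forward to 1992-07-16.

1992-07-16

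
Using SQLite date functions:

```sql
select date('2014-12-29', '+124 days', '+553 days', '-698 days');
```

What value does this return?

2014-12-08

Applying '+124 days' to 2014-12-29: counting 124 days forward gives 2015-05-02.
Applying '+553 days' to 2015-05-02: counting 553 days forward gives 2016-11-05.
Applying '-698 days' to 2016-11-05: counting 698 days back gives 2014-12-08.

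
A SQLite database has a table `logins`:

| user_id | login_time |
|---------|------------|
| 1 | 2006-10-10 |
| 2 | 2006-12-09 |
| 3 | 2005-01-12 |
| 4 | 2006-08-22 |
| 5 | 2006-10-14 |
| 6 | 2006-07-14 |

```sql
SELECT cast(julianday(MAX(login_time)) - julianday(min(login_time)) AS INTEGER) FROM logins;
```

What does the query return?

696

MIN = 2005-01-12, MAX = 2006-12-09.
19 days remain in January 2005 after the 12th (31 − 12).
Full months from February 2005 through November 2006 contribute their day counts.
Then 9 days into December 2006.
Total: 19 + 28 + 31 + 30 + 31 + 30 + 31 + 31 + 30 + 31 + 30 + 31 + 31 + 28 + 31 + 30 + 31 + 30 + 31 + 31 + 30 + 31 + 30 + 9 = 696.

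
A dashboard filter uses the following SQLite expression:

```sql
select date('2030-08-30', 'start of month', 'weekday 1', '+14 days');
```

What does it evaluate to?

2030-08-19

`start of month` rewinds 2030-08-30 to 2030-08-01.
`weekday 1` advances to the next Monday; 2030-08-01 is a Thursday, so it moves forward to 2030-08-05.
Advancing 14 more days within August lands on 2030-08-19.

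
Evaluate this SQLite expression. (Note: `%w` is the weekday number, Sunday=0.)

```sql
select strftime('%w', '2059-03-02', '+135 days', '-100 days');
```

First apply '+135 days', '-100 days': 2059-03-02 → 2059-04-06.
2059-04-06 is a Sunday; with Sunday=0 that is 0.

0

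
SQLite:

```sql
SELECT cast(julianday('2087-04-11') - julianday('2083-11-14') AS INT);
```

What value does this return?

1244

16 days remain in November 2083 after the 14th (30 − 14).
Full months from December 2083 through March 2087 contribute their day counts.
Then 11 days into April 2087.
Total: 16 + 31 + 31 + 29 + 31 + 30 + 31 + 30 + 31 + 31 + 30 + 31 + 30 + 31 + 31 + 28 + 31 + 30 + 31 + 30 + 31 + 31 + 30 + 31 + 30 + 31 + 31 + 28 + 31 + 30 + 31 + 30 + 31 + 31 + 30 + 31 + 30 + 31 + 31 + 28 + 31 + 11 = 1244.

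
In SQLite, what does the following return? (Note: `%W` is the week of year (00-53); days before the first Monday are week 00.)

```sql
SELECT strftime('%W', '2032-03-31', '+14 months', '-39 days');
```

First apply '+14 months', '-39 days': 2032-03-31 → 2033-04-22.
2033-04-22 is a Friday. SQLite's %W counts Mondays since the year started; the result is 16.

16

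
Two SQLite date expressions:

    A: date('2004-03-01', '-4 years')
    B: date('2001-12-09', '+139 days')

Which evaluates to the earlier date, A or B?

A = 2000-03-01.
B = 2002-04-27.
A is earlier.

A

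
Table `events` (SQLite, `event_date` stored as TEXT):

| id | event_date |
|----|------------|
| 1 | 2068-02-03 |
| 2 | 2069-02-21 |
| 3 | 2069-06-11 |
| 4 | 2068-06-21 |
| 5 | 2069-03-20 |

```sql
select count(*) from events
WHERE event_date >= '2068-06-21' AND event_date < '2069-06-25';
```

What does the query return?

4

Rows in [2068-06-21, 2069-06-25): 2069-02-21, 2069-06-11, 2068-06-21, 2069-03-20 → 4 rows.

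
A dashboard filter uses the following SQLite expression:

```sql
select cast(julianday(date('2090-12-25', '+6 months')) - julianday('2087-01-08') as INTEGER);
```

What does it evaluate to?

1629

Adding +6 months to 2090-12-25 gives 2091-06-25.
23 days remain in January 2087 after the 8th (31 − 8).
Full months from February 2087 through May 2091 contribute their day counts.
Then 25 days into June 2091.
Total: 23 + 28 + 31 + 30 + 31 + 30 + 31 + 31 + 30 + 31 + 30 + 31 + 31 + 29 + 31 + 30 + 31 + 30 + 31 + 31 + 30 + 31 + 30 + 31 + 31 + 28 + 31 + 30 + 31 + 30 + 31 + 31 + 30 + 31 + 30 + 31 + 31 + 28 + 31 + 30 + 31 + 30 + 31 + 31 + 30 + 31 + 30 + 31 + 31 + 28 + 31 + 30 + 31 + 25 = 1629.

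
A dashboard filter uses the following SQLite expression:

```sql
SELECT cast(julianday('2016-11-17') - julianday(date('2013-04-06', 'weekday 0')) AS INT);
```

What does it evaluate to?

`weekday 0` advances to the next Sunday; 2013-04-06 is a Saturday, so it moves forward to 2013-04-07.
23 days remain in April 2013 after the 7th (30 − 7).
Full months from May 2013 through October 2016 contribute their day counts.
Then 17 days into November 2016.
Total: 23 + 31 + 30 + 31 + 31 + 30 + 31 + 30 + 31 + 31 + 28 + 31 + 30 + 31 + 30 + 31 + 31 + 30 + 31 + 30 + 31 + 31 + 28 + 31 + 30 + 31 + 30 + 31 + 31 + 30 + 31 + 30 + 31 + 31 + 29 + 31 + 30 + 31 + 30 + 31 + 31 + 30 + 31 + 17 = 1320.

1320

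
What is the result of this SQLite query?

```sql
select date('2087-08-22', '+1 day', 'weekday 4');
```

2087-08-28

Advancing 1 more day within August lands on 2087-08-23.
`weekday 4` advances to the next Thursday; 2087-08-23 is a Saturday, so it moves forward to 2087-08-28.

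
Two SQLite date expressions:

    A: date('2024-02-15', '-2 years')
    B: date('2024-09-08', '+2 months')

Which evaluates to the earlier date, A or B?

A = 2022-02-15.
B = 2024-11-08.
A is earlier.

A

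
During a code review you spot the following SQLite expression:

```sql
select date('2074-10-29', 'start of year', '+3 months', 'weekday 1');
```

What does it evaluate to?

2074-04-02

`start of year` rewinds 2074-10-29 to 2074-01-01.
Adding +3 months to 2074-01-01 gives 2074-04-01.
`weekday 1` advances to the next Monday; 2074-04-01 is a Sunday, so it moves forward to 2074-04-02.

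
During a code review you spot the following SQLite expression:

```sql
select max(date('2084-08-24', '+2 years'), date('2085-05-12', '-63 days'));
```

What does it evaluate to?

date('2084-08-24', '+2 years') → 2086-08-24.
date('2085-05-12', '-63 days') → 2085-03-10.
Later of the two is 2086-08-24.

2086-08-24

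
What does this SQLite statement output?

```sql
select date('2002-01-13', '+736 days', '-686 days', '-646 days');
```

2000-05-27

Applying '+736 days' to 2002-01-13: counting 736 days forward gives 2004-01-19.
Applying '-686 days' to 2004-01-19: counting 686 days back gives 2002-03-04.
Applying '-646 days' to 2002-03-04: counting 646 days back gives 2000-05-27.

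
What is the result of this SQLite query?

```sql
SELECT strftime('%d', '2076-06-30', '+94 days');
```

First apply '+94 days': 2076-06-30 → 2076-10-02.
`%d` extracts the 2-digit day of month: 02.

02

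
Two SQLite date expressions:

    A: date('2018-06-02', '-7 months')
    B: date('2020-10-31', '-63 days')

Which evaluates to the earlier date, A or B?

A = 2017-11-02.
B = 2020-08-29.
A is earlier.

A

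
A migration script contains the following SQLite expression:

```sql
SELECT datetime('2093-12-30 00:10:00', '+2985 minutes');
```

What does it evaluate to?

2094-01-01 01:55:00

2985 minutes = 49h 45m; +2985 minutes from 2093-12-30 00:10:00 is 2094-01-01 01:55:00 (crosses midnight).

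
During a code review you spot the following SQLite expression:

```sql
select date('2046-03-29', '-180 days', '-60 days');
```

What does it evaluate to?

Applying '-180 days' to 2046-03-29: counting 180 days back gives 2045-09-30.
Applying '-60 days' to 2045-09-30: counting 60 days back gives 2045-08-01.

2045-08-01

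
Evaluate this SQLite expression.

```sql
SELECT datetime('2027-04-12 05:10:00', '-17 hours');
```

-17 hours from 2027-04-12 05:10:00 is 2027-04-11 12:10:00 (crosses midnight).

2027-04-11 12:10:00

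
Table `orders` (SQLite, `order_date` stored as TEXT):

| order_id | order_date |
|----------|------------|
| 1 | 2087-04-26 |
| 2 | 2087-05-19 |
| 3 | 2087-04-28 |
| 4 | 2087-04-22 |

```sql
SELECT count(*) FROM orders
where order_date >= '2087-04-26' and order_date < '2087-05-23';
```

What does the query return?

3

Rows in [2087-04-26, 2087-05-23): 2087-04-26, 2087-05-19, 2087-04-28 → 3 rows.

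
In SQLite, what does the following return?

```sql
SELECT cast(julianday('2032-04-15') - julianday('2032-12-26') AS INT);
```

-255

15 days remain in April 2032 after the 15th (30 − 15).
Full months from May 2032 through November 2032 contribute their day counts.
Then 26 days into December 2032.
Total: 15 + 31 + 30 + 31 + 31 + 30 + 31 + 30 + 26 = 255.
The subtraction is earlier − later, so the result is −255 → -255.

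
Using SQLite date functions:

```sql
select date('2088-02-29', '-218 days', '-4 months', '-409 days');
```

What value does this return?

Applying '-218 days' to 2088-02-29: counting 218 days back gives 2087-07-26.
Adding -4 months to 2087-07-26 gives 2087-03-26.
Applying '-409 days' to 2087-03-26: counting 409 days back gives 2086-02-10.

2086-02-10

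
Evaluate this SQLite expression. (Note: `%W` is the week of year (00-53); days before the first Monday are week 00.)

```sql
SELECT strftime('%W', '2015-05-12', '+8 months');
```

02

First apply '+8 months': 2015-05-12 → 2016-01-12.
2016-01-12 is a Tuesday. SQLite's %W counts Mondays since the year started; the result is 02.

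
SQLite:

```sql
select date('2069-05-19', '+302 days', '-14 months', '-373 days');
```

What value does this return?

2068-01-10

Applying '+302 days' to 2069-05-19: counting 302 days forward gives 2070-03-17.
Adding -14 months to 2070-03-17 gives 2069-01-17.
Applying '-373 days' to 2069-01-17: counting 373 days back gives 2068-01-10.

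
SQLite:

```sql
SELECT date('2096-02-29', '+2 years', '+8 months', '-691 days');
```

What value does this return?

Adding +2 years to 2096-02-29 targets 2098-02-29, but 2098 is not a leap year, so SQLite normalizes to 2098-03-01.
Adding +8 months to 2098-03-01 gives 2098-11-01.
Applying '-691 days' to 2098-11-01: counting 691 days back gives 2096-12-10.

2096-12-10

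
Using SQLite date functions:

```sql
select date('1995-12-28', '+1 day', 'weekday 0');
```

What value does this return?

Advancing 1 more day within December lands on 1995-12-29.
`weekday 0` advances to the next Sunday; 1995-12-29 is a Friday, so it moves forward to 1995-12-31.

1995-12-31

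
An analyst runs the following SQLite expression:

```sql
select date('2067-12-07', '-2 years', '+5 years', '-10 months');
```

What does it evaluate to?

Adding -2 years to 2067-12-07 gives 2065-12-07.
Adding +5 years to 2065-12-07 gives 2070-12-07.
Adding -10 months to 2070-12-07 gives 2070-02-07.

2070-02-07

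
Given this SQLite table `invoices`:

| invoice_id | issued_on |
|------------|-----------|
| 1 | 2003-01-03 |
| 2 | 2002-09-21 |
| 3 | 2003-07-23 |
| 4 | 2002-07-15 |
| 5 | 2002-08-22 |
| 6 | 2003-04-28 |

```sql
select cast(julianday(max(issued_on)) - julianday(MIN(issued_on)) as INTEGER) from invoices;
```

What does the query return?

MIN = 2002-07-15, MAX = 2003-07-23.
16 days remain in July 2002 after the 15th (31 − 15).
Full months from August 2002 through June 2003 contribute their day counts.
Then 23 days into July 2003.
Total: 16 + 31 + 30 + 31 + 30 + 31 + 31 + 28 + 31 + 30 + 31 + 30 + 23 = 373.

373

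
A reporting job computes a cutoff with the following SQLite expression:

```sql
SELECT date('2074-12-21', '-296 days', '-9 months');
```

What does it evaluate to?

2073-05-28

Applying '-296 days' to 2074-12-21: counting 296 days back gives 2074-02-28.
Adding -9 months to 2074-02-28 gives 2073-05-28.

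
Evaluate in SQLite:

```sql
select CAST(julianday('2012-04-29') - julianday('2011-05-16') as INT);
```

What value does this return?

349

15 days remain in May 2011 after the 16th (31 − 16).
Full months from June 2011 through March 2012 contribute their day counts.
Then 29 days into April 2012.
Total: 15 + 30 + 31 + 31 + 30 + 31 + 30 + 31 + 31 + 29 + 31 + 29 = 349.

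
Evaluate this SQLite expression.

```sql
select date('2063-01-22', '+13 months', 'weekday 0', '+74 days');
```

Adding +13 months to 2063-01-22 gives 2064-02-22.
`weekday 0` advances to the next Sunday; 2064-02-22 is a Friday, so it moves forward to 2064-02-24.
Applying '+74 days' to 2064-02-24: counting 74 days forward gives 2064-05-08.

2064-05-08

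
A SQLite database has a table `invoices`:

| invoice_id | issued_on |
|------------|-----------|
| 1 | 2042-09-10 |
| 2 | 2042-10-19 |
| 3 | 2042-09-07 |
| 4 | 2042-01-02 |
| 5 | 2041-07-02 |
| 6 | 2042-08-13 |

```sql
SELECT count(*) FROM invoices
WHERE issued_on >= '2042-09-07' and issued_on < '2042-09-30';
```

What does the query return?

2

Rows in [2042-09-07, 2042-09-30): 2042-09-10, 2042-09-07 → 2 rows.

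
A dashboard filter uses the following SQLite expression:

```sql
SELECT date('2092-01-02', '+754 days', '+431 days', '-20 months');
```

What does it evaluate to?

2093-08-01

Applying '+754 days' to 2092-01-02: counting 754 days forward gives 2094-01-25.
Applying '+431 days' to 2094-01-25: counting 431 days forward gives 2095-04-01.
Adding -20 months to 2095-04-01 gives 2093-08-01.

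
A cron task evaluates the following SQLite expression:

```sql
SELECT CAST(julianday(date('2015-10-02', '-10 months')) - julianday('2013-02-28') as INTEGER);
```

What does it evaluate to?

642

Adding -10 months to 2015-10-02 gives 2014-12-02.
0 days remain in February 2013 after the 28th (28 − 28).
Full months from March 2013 through November 2014 contribute their day counts.
Then 2 days into December 2014.
Total: 0 + 31 + 30 + 31 + 30 + 31 + 31 + 30 + 31 + 30 + 31 + 31 + 28 + 31 + 30 + 31 + 30 + 31 + 31 + 30 + 31 + 30 + 2 = 642.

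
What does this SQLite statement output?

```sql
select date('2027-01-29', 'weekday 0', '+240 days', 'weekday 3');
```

`weekday 0` advances to the next Sunday; 2027-01-29 is a Friday, so it moves forward to 2027-01-31.
Applying '+240 days' to 2027-01-31: counting 240 days forward gives 2027-09-28.
`weekday 3` advances to the next Wednesday; 2027-09-28 is a Tuesday, so it moves forward to 2027-09-29.

2027-09-29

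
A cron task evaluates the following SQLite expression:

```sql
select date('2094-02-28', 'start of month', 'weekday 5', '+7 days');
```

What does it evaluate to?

`start of month` rewinds 2094-02-28 to 2094-02-01.
`weekday 5` advances to the next Friday; 2094-02-01 is a Monday, so it moves forward to 2094-02-05.
Advancing 7 more days within February lands on 2094-02-12.

2094-02-12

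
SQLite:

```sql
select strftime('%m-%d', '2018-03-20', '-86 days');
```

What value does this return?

12-24

First apply '-86 days': 2018-03-20 → 2017-12-24.
`%m-%d` extracts the month-day: 12-24.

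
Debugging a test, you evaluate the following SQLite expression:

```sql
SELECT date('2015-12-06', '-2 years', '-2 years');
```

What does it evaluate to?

Adding -2 years to 2015-12-06 gives 2013-12-06.
Adding -2 years to 2013-12-06 gives 2011-12-06.

2011-12-06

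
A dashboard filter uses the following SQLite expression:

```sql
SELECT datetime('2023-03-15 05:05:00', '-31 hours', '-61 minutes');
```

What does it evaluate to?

-31 hours from 2023-03-15 05:05:00 is 2023-03-13 22:05:00 (crosses midnight).
61 minutes = 1h 1m; -61 minutes from 2023-03-13 22:05:00 is 2023-03-13 21:04:00.

2023-03-13 21:04:00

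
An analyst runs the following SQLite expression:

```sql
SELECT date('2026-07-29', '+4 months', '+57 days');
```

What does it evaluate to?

Adding +4 months to 2026-07-29 gives 2026-11-29.
Applying '+57 days' to 2026-11-29: counting 57 days forward gives 2027-01-25.

2027-01-25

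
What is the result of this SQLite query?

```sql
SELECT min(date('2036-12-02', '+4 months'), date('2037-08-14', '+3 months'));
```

2037-04-02

date('2036-12-02', '+4 months') → 2037-04-02.
date('2037-08-14', '+3 months') → 2037-11-14.
Earlier of the two is 2037-04-02.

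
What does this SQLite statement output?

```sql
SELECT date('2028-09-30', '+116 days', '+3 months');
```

2029-04-24

Applying '+116 days' to 2028-09-30: counting 116 days forward gives 2029-01-24.
Adding +3 months to 2029-01-24 gives 2029-04-24.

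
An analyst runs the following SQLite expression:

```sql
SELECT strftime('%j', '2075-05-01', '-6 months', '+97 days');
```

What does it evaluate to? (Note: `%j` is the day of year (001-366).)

037

First apply '-6 months', '+97 days': 2075-05-01 → 2075-02-06.
Day-of-year for 2075-02-06: days since 2075-01-01 inclusive = 37, zero-padded to 037.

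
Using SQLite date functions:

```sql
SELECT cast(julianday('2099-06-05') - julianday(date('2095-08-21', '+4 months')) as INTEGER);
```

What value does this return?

Adding +4 months to 2095-08-21 gives 2095-12-21.
10 days remain in December 2095 after the 21st (31 − 21).
Full months from January 2096 through May 2099 contribute their day counts.
Then 5 days into June 2099.
Total: 10 + 31 + 29 + 31 + 30 + 31 + 30 + 31 + 31 + 30 + 31 + 30 + 31 + 31 + 28 + 31 + 30 + 31 + 30 + 31 + 31 + 30 + 31 + 30 + 31 + 31 + 28 + 31 + 30 + 31 + 30 + 31 + 31 + 30 + 31 + 30 + 31 + 31 + 28 + 31 + 30 + 31 + 5 = 1262.

1262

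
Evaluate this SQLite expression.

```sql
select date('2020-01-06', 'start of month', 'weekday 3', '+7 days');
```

`start of month` rewinds 2020-01-06 to 2020-01-01.
`weekday 3` advances to the next Wednesday; 2020-01-01 is already a Wednesday, so it stays at 2020-01-01.
Advancing 7 more days within January lands on 2020-01-08.

2020-01-08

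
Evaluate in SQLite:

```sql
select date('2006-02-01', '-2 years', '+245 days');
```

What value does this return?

Adding -2 years to 2006-02-01 gives 2004-02-01.
Applying '+245 days' to 2004-02-01: counting 245 days forward gives 2004-10-03.

2004-10-03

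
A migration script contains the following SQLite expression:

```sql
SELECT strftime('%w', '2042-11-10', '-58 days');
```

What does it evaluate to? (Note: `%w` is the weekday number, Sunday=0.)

First apply '-58 days': 2042-11-10 → 2042-09-13.
2042-09-13 is a Saturday; with Sunday=0 that is 6.

6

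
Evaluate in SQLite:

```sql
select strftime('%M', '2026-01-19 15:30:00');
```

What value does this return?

`%M` extracts the 2-digit minute: 30.

30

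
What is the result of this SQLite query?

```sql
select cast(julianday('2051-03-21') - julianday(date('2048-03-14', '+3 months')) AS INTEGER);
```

Adding +3 months to 2048-03-14 gives 2048-06-14.
16 days remain in June 2048 after the 14th (30 − 14).
Full months from July 2048 through February 2051 contribute their day counts.
Then 21 days into March 2051.
Total: 16 + 31 + 31 + 30 + 31 + 30 + 31 + 31 + 28 + 31 + 30 + 31 + 30 + 31 + 31 + 30 + 31 + 30 + 31 + 31 + 28 + 31 + 30 + 31 + 30 + 31 + 31 + 30 + 31 + 30 + 31 + 31 + 28 + 21 = 1010.

1010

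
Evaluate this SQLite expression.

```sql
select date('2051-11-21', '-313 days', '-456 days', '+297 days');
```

2050-08-06

Applying '-313 days' to 2051-11-21: counting 313 days back gives 2051-01-12.
Applying '-456 days' to 2051-01-12: counting 456 days back gives 2049-10-13.
Applying '+297 days' to 2049-10-13: counting 297 days forward gives 2050-08-06.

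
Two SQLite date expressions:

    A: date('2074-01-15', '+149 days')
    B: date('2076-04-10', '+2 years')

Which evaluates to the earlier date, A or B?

A

A = 2074-06-13.
B = 2078-04-10.
A is earlier.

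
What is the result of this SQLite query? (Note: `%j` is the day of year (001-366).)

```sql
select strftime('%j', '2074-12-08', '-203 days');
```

139

First apply '-203 days': 2074-12-08 → 2074-05-19.
Day-of-year for 2074-05-19: days since 2074-01-01 inclusive = 139, zero-padded to 139.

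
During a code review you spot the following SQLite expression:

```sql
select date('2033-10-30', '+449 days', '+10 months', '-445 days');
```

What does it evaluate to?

Applying '+449 days' to 2033-10-30: counting 449 days forward gives 2035-01-22.
Adding +10 months to 2035-01-22 gives 2035-11-22.
Applying '-445 days' to 2035-11-22: counting 445 days back gives 2034-09-03.

2034-09-03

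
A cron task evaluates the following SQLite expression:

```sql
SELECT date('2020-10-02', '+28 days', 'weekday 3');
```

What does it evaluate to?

2020-11-04

Advancing 28 more days within October lands on 2020-10-30.
`weekday 3` advances to the next Wednesday; 2020-10-30 is a Friday, so it moves forward to 2020-11-04.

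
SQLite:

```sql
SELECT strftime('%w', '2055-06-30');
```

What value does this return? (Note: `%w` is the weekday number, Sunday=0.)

2055-06-30 is a Wednesday; with Sunday=0 that is 3.

3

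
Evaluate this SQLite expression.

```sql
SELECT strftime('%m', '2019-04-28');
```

`%m` extracts the 2-digit month (01-12): 04.

04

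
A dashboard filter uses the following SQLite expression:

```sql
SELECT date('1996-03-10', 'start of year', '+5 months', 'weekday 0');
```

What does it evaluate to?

1996-06-02

`start of year` rewinds 1996-03-10 to 1996-01-01.
Adding +5 months to 1996-01-01 gives 1996-06-01.
`weekday 0` advances to the next Sunday; 1996-06-01 is a Saturday, so it moves forward to 1996-06-02.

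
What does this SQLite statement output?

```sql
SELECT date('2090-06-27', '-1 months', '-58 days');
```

Adding -1 month to 2090-06-27 gives 2090-05-27.
Applying '-58 days' to 2090-05-27: counting 58 days back gives 2090-03-30.

2090-03-30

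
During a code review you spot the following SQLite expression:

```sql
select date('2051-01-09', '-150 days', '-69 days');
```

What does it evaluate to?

2050-06-04

Applying '-150 days' to 2051-01-09: counting 150 days back gives 2050-08-12.
Applying '-69 days' to 2050-08-12: counting 69 days back gives 2050-06-04.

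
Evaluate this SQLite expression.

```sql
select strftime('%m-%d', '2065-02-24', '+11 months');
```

First apply '+11 months': 2065-02-24 → 2066-01-24.
`%m-%d` extracts the month-day: 01-24.

01-24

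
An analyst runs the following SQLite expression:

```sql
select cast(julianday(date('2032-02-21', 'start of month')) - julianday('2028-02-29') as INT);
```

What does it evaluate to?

`start of month` rewinds 2032-02-21 to 2032-02-01.
0 days remain in February 2028 after the 29th (29 − 29).
Full months from March 2028 through January 2032 contribute their day counts.
Then 1 day into February 2032.
Total: 0 + 31 + 30 + 31 + 30 + 31 + 31 + 30 + 31 + 30 + 31 + 31 + 28 + 31 + 30 + 31 + 30 + 31 + 31 + 30 + 31 + 30 + 31 + 31 + 28 + 31 + 30 + 31 + 30 + 31 + 31 + 30 + 31 + 30 + 31 + 31 + 28 + 31 + 30 + 31 + 30 + 31 + 31 + 30 + 31 + 30 + 31 + 31 + 1 = 1433.

1433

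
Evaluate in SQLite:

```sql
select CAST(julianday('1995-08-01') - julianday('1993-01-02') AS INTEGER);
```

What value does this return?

29 days remain in January 1993 after the 2nd (31 − 2).
Full months from February 1993 through July 1995 contribute their day counts.
Then 1 day into August 1995.
Total: 29 + 28 + 31 + 30 + 31 + 30 + 31 + 31 + 30 + 31 + 30 + 31 + 31 + 28 + 31 + 30 + 31 + 30 + 31 + 31 + 30 + 31 + 30 + 31 + 31 + 28 + 31 + 30 + 31 + 30 + 31 + 1 = 941.

941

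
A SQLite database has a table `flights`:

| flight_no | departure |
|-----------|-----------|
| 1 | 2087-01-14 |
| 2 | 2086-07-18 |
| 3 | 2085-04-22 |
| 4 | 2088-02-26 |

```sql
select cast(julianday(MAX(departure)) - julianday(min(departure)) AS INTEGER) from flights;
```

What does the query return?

MIN = 2085-04-22, MAX = 2088-02-26.
8 days remain in April 2085 after the 22nd (30 − 22).
Full months from May 2085 through January 2088 contribute their day counts.
Then 26 days into February 2088.
Total: 8 + 31 + 30 + 31 + 31 + 30 + 31 + 30 + 31 + 31 + 28 + 31 + 30 + 31 + 30 + 31 + 31 + 30 + 31 + 30 + 31 + 31 + 28 + 31 + 30 + 31 + 30 + 31 + 31 + 30 + 31 + 30 + 31 + 31 + 26 = 1040.

1040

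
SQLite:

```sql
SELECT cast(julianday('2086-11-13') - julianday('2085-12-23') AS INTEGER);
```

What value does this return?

325

8 days remain in December 2085 after the 23rd (31 − 23).
Full months from January 2086 through October 2086 contribute their day counts.
Then 13 days into November 2086.
Total: 8 + 31 + 28 + 31 + 30 + 31 + 30 + 31 + 31 + 30 + 31 + 13 = 325.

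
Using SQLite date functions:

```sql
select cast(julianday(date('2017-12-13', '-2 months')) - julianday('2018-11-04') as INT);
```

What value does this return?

-387

Adding -2 months to 2017-12-13 gives 2017-10-13.
18 days remain in October 2017 after the 13th (31 − 13).
Full months from November 2017 through October 2018 contribute their day counts.
Then 4 days into November 2018.
Total: 18 + 30 + 31 + 31 + 28 + 31 + 30 + 31 + 30 + 31 + 31 + 30 + 31 + 4 = 387.
The subtraction is earlier − later, so the result is −387 → -387.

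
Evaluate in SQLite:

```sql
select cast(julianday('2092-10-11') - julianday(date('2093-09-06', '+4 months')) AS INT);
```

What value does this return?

-452

Adding +4 months to 2093-09-06 gives 2094-01-06.
20 days remain in October 2092 after the 11th (31 − 11).
Full months from November 2092 through December 2093 contribute their day counts.
Then 6 days into January 2094.
Total: 20 + 30 + 31 + 31 + 28 + 31 + 30 + 31 + 30 + 31 + 31 + 30 + 31 + 30 + 31 + 6 = 452.
The subtraction is earlier − later, so the result is −452 → -452.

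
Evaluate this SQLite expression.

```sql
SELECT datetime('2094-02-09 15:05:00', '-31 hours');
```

2094-02-08 08:05:00

-31 hours from 2094-02-09 15:05:00 is 2094-02-08 08:05:00 (crosses midnight).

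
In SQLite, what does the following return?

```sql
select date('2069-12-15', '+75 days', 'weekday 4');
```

2070-03-06

Applying '+75 days' to 2069-12-15: counting 75 days forward gives 2070-02-28.
`weekday 4` advances to the next Thursday; 2070-02-28 is a Friday, so it moves forward to 2070-03-06.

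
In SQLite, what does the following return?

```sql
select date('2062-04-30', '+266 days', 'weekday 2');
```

Applying '+266 days' to 2062-04-30: counting 266 days forward gives 2063-01-21.
`weekday 2` advances to the next Tuesday; 2063-01-21 is a Sunday, so it moves forward to 2063-01-23.

2063-01-23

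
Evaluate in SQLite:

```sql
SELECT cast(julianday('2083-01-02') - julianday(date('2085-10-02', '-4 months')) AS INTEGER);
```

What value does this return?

-882

Adding -4 months to 2085-10-02 gives 2085-06-02.
29 days remain in January 2083 after the 2nd (31 − 2).
Full months from February 2083 through May 2085 contribute their day counts.
Then 2 days into June 2085.
Total: 29 + 28 + 31 + 30 + 31 + 30 + 31 + 31 + 30 + 31 + 30 + 31 + 31 + 29 + 31 + 30 + 31 + 30 + 31 + 31 + 30 + 31 + 30 + 31 + 31 + 28 + 31 + 30 + 31 + 2 = 882.
The subtraction is earlier − later, so the result is −882 → -882.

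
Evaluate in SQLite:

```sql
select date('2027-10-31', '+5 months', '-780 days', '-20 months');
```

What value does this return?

Adding +5 months to 2027-10-31 gives 2028-03-31.
Applying '-780 days' to 2028-03-31: counting 780 days back gives 2026-02-10.
Adding -20 months to 2026-02-10 gives 2024-06-10.

2024-06-10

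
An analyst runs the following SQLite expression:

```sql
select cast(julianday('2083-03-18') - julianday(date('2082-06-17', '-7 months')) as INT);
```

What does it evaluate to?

486

Adding -7 months to 2082-06-17 gives 2081-11-17.
13 days remain in November 2081 after the 17th (30 − 17).
Full months from December 2081 through February 2083 contribute their day counts.
Then 18 days into March 2083.
Total: 13 + 31 + 31 + 28 + 31 + 30 + 31 + 30 + 31 + 31 + 30 + 31 + 30 + 31 + 31 + 28 + 18 = 486.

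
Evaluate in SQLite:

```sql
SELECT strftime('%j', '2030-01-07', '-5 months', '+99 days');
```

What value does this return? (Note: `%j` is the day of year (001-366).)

First apply '-5 months', '+99 days': 2030-01-07 → 2029-11-14.
Day-of-year for 2029-11-14: days since 2029-01-01 inclusive = 318, zero-padded to 318.

318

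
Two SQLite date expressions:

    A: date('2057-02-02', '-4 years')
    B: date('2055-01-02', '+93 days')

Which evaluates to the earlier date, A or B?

A = 2053-02-02.
B = 2055-04-05.
A is earlier.

A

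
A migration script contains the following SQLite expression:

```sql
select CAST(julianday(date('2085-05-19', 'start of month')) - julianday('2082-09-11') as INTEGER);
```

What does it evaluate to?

963

`start of month` rewinds 2085-05-19 to 2085-05-01.
19 days remain in September 2082 after the 11th (30 − 11).
Full months from October 2082 through April 2085 contribute their day counts.
Then 1 day into May 2085.
Total: 19 + 31 + 30 + 31 + 31 + 28 + 31 + 30 + 31 + 30 + 31 + 31 + 30 + 31 + 30 + 31 + 31 + 29 + 31 + 30 + 31 + 30 + 31 + 31 + 30 + 31 + 30 + 31 + 31 + 28 + 31 + 30 + 1 = 963.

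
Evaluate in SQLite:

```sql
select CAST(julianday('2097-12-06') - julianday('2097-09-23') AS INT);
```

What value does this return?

74

7 days remain in September 2097 after the 23rd (30 − 23).
October 2097: 31 days.
November 2097: 30 days.
Then 6 days into December 2097.
Total: 7 + 31 + 30 + 6 = 74.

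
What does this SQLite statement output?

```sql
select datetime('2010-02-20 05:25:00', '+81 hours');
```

2010-02-23 14:25:00

+81 hours from 2010-02-20 05:25:00 is 2010-02-23 14:25:00 (crosses midnight).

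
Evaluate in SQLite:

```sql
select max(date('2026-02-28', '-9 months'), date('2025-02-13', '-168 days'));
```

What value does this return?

2025-05-28

date('2026-02-28', '-9 months') → 2025-05-28.
date('2025-02-13', '-168 days') → 2024-08-29.
Later of the two is 2025-05-28.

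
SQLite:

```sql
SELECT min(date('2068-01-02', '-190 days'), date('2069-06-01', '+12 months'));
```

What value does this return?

date('2068-01-02', '-190 days') → 2067-06-26.
date('2069-06-01', '+12 months') → 2070-06-01.
Earlier of the two is 2067-06-26.

2067-06-26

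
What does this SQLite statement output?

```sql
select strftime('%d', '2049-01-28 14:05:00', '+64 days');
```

02

First apply '+64 days': 2049-01-28 14:05:00 → 2049-04-02 14:05:00.
`%d` extracts the 2-digit day of month: 02.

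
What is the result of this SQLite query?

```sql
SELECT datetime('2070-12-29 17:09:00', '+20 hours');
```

+20 hours from 2070-12-29 17:09:00 is 2070-12-30 13:09:00 (crosses midnight).

2070-12-30 13:09:00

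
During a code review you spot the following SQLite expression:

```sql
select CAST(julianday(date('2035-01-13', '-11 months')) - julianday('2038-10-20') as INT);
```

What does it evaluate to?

-1710

Adding -11 months to 2035-01-13 gives 2034-02-13.
15 days remain in February 2034 after the 13th (28 − 13).
Full months from March 2034 through September 2038 contribute their day counts.
Then 20 days into October 2038.
Total: 15 + 31 + 30 + 31 + 30 + 31 + 31 + 30 + 31 + 30 + 31 + 31 + 28 + 31 + 30 + 31 + 30 + 31 + 31 + 30 + 31 + 30 + 31 + 31 + 29 + 31 + 30 + 31 + 30 + 31 + 31 + 30 + 31 + 30 + 31 + 31 + 28 + 31 + 30 + 31 + 30 + 31 + 31 + 30 + 31 + 30 + 31 + 31 + 28 + 31 + 30 + 31 + 30 + 31 + 31 + 30 + 20 = 1710.
The subtraction is earlier − later, so the result is −1710 → -1710.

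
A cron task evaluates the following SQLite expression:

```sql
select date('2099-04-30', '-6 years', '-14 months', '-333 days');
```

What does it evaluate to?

2091-04-03

Adding -6 years to 2099-04-30 gives 2093-04-30.
Adding -14 months to 2093-04-30 targets 2092-02-30. February 2092 has only 29 days, so SQLite normalizes the 1-day overflow forward to 2092-03-01.
Applying '-333 days' to 2092-03-01: counting 333 days back gives 2091-04-03.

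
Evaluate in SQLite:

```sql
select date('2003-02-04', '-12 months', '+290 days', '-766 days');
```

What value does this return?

2000-10-16

Adding -12 months to 2003-02-04 gives 2002-02-04.
Applying '+290 days' to 2002-02-04: counting 290 days forward gives 2002-11-21.
Applying '-766 days' to 2002-11-21: counting 766 days back gives 2000-10-16.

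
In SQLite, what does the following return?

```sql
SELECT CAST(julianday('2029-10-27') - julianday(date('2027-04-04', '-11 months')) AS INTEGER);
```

1272

Adding -11 months to 2027-04-04 gives 2026-05-04.
27 days remain in May 2026 after the 4th (31 − 4).
Full months from June 2026 through September 2029 contribute their day counts.
Then 27 days into October 2029.
Total: 27 + 30 + 31 + 31 + 30 + 31 + 30 + 31 + 31 + 28 + 31 + 30 + 31 + 30 + 31 + 31 + 30 + 31 + 30 + 31 + 31 + 29 + 31 + 30 + 31 + 30 + 31 + 31 + 30 + 31 + 30 + 31 + 31 + 28 + 31 + 30 + 31 + 30 + 31 + 31 + 30 + 27 = 1272.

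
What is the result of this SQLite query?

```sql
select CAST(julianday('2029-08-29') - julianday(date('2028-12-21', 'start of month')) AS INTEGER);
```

271

`start of month` rewinds 2028-12-21 to 2028-12-01.
30 days remain in December 2028 after the 1st (31 − 1).
Full months from January 2029 through July 2029 contribute their day counts.
Then 29 days into August 2029.
Total: 30 + 31 + 28 + 31 + 30 + 31 + 30 + 31 + 29 = 271.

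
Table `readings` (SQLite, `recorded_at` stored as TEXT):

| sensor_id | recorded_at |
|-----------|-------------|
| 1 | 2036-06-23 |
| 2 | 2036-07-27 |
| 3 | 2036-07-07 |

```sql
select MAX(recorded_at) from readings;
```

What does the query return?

2036-07-27

MAX over {2036-06-23, 2036-07-07, 2036-07-27}.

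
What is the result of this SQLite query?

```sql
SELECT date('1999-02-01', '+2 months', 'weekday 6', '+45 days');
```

1999-05-18

Adding +2 months to 1999-02-01 gives 1999-04-01.
`weekday 6` advances to the next Saturday; 1999-04-01 is a Thursday, so it moves forward to 1999-04-03.
Applying '+45 days' to 1999-04-03: counting 45 days forward gives 1999-05-18.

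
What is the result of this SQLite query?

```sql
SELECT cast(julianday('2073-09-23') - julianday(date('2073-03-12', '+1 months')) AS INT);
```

Adding +1 month to 2073-03-12 gives 2073-04-12.
18 days remain in April 2073 after the 12th (30 − 12).
May 2073: 31 days.
June 2073: 30 days.
July 2073: 31 days.
August 2073: 31 days.
Then 23 days into September 2073.
Total: 18 + 31 + 30 + 31 + 31 + 23 = 164.

164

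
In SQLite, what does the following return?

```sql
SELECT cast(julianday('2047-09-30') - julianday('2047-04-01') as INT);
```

182

29 days remain in April 2047 after the 1st (30 − 1).
May 2047: 31 days.
June 2047: 30 days.
July 2047: 31 days.
August 2047: 31 days.
Then 30 days into September 2047.
Total: 29 + 31 + 30 + 31 + 31 + 30 = 182.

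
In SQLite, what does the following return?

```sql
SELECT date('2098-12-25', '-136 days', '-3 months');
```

Applying '-136 days' to 2098-12-25: counting 136 days back gives 2098-08-11.
Adding -3 months to 2098-08-11 gives 2098-05-11.

2098-05-11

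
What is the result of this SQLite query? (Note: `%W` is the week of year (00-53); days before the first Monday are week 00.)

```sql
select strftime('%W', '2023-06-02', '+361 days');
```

First apply '+361 days': 2023-06-02 → 2024-05-28.
2024-05-28 is a Tuesday. SQLite's %W counts Mondays since the year started; the result is 22.

22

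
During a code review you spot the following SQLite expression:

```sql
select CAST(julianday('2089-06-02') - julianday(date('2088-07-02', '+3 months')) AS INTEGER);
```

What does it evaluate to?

243

Adding +3 months to 2088-07-02 gives 2088-10-02.
29 days remain in October 2088 after the 2nd (31 − 2).
Full months from November 2088 through May 2089 contribute their day counts.
Then 2 days into June 2089.
Total: 29 + 30 + 31 + 31 + 28 + 31 + 30 + 31 + 2 = 243.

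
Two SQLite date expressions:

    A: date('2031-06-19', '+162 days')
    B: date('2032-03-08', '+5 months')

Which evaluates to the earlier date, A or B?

A

A = 2031-11-28.
B = 2032-08-08.
A is earlier.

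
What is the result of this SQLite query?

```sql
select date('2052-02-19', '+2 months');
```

Adding +2 months to 2052-02-19 gives 2052-04-19.

2052-04-19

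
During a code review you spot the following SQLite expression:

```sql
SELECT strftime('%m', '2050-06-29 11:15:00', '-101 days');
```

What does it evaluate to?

First apply '-101 days': 2050-06-29 11:15:00 → 2050-03-20 11:15:00.
`%m` extracts the 2-digit month (01-12): 03.

03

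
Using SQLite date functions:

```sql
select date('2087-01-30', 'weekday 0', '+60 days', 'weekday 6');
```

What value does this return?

`weekday 0` advances to the next Sunday; 2087-01-30 is a Thursday, so it moves forward to 2087-02-02.
Applying '+60 days' to 2087-02-02: counting 60 days forward gives 2087-04-03.
`weekday 6` advances to the next Saturday; 2087-04-03 is a Thursday, so it moves forward to 2087-04-05.

2087-04-05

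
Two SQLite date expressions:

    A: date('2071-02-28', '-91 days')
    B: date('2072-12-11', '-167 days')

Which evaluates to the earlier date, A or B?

A

A = 2070-11-29.
B = 2072-06-27.
A is earlier.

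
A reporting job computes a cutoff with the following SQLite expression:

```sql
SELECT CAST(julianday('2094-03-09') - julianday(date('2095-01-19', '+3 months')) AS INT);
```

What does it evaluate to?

Adding +3 months to 2095-01-19 gives 2095-04-19.
22 days remain in March 2094 after the 9th (31 − 9).
Full months from April 2094 through March 2095 contribute their day counts.
Then 19 days into April 2095.
Total: 22 + 30 + 31 + 30 + 31 + 31 + 30 + 31 + 30 + 31 + 31 + 28 + 31 + 19 = 406.
The subtraction is earlier − later, so the result is −406 → -406.

-406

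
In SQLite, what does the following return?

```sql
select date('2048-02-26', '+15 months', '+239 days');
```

Adding +15 months to 2048-02-26 gives 2049-05-26.
Applying '+239 days' to 2049-05-26: counting 239 days forward gives 2050-01-20.

2050-01-20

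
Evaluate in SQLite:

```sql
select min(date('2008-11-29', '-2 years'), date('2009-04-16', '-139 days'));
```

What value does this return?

2006-11-29

date('2008-11-29', '-2 years') → 2006-11-29.
date('2009-04-16', '-139 days') → 2008-11-28.
Earlier of the two is 2006-11-29.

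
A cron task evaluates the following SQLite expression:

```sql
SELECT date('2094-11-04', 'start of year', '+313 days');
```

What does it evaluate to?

2094-11-10

`start of year` rewinds 2094-11-04 to 2094-01-01.
Applying '+313 days' to 2094-01-01: counting 313 days forward gives 2094-11-10.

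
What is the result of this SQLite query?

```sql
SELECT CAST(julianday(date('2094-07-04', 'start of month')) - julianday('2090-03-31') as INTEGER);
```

`start of month` rewinds 2094-07-04 to 2094-07-01.
0 days remain in March 2090 after the 31st (31 − 31).
Full months from April 2090 through June 2094 contribute their day counts.
Then 1 day into July 2094.
Total: 0 + 30 + 31 + 30 + 31 + 31 + 30 + 31 + 30 + 31 + 31 + 28 + 31 + 30 + 31 + 30 + 31 + 31 + 30 + 31 + 30 + 31 + 31 + 29 + 31 + 30 + 31 + 30 + 31 + 31 + 30 + 31 + 30 + 31 + 31 + 28 + 31 + 30 + 31 + 30 + 31 + 31 + 30 + 31 + 30 + 31 + 31 + 28 + 31 + 30 + 31 + 30 + 1 = 1553.

1553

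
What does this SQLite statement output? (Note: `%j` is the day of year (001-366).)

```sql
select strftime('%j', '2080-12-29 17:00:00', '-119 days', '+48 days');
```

First apply '-119 days', '+48 days': 2080-12-29 17:00:00 → 2080-10-19 17:00:00.
Day-of-year for 2080-10-19: days since 2080-01-01 inclusive = 293, zero-padded to 293.

293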